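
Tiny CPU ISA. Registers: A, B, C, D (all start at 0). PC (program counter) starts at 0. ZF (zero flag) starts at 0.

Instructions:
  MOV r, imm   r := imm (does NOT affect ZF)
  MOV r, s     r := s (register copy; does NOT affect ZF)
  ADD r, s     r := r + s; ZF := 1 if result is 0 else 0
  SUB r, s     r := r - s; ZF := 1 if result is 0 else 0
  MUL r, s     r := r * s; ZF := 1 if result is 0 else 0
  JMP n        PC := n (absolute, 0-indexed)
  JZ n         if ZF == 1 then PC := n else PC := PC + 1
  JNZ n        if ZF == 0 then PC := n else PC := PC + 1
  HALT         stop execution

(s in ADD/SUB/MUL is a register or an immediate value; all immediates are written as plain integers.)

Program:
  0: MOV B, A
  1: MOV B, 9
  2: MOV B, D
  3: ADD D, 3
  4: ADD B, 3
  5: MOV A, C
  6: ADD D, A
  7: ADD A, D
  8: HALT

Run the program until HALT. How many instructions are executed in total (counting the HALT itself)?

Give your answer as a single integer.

Answer: 9

Derivation:
Step 1: PC=0 exec 'MOV B, A'. After: A=0 B=0 C=0 D=0 ZF=0 PC=1
Step 2: PC=1 exec 'MOV B, 9'. After: A=0 B=9 C=0 D=0 ZF=0 PC=2
Step 3: PC=2 exec 'MOV B, D'. After: A=0 B=0 C=0 D=0 ZF=0 PC=3
Step 4: PC=3 exec 'ADD D, 3'. After: A=0 B=0 C=0 D=3 ZF=0 PC=4
Step 5: PC=4 exec 'ADD B, 3'. After: A=0 B=3 C=0 D=3 ZF=0 PC=5
Step 6: PC=5 exec 'MOV A, C'. After: A=0 B=3 C=0 D=3 ZF=0 PC=6
Step 7: PC=6 exec 'ADD D, A'. After: A=0 B=3 C=0 D=3 ZF=0 PC=7
Step 8: PC=7 exec 'ADD A, D'. After: A=3 B=3 C=0 D=3 ZF=0 PC=8
Step 9: PC=8 exec 'HALT'. After: A=3 B=3 C=0 D=3 ZF=0 PC=8 HALTED
Total instructions executed: 9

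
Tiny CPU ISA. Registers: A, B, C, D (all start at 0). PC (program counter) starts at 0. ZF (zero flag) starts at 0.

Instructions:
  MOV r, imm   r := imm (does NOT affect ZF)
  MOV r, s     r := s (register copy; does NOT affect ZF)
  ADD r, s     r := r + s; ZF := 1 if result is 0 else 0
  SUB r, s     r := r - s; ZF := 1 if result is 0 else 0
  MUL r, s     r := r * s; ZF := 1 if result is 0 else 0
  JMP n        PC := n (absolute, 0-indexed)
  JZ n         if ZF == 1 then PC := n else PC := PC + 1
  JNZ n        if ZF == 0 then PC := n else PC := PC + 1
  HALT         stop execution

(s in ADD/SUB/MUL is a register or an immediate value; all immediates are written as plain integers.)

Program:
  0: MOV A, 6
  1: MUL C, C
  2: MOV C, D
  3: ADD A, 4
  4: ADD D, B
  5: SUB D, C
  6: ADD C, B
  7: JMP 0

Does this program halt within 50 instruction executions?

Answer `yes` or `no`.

Answer: no

Derivation:
Step 1: PC=0 exec 'MOV A, 6'. After: A=6 B=0 C=0 D=0 ZF=0 PC=1
Step 2: PC=1 exec 'MUL C, C'. After: A=6 B=0 C=0 D=0 ZF=1 PC=2
Step 3: PC=2 exec 'MOV C, D'. After: A=6 B=0 C=0 D=0 ZF=1 PC=3
Step 4: PC=3 exec 'ADD A, 4'. After: A=10 B=0 C=0 D=0 ZF=0 PC=4
Step 5: PC=4 exec 'ADD D, B'. After: A=10 B=0 C=0 D=0 ZF=1 PC=5
Step 6: PC=5 exec 'SUB D, C'. After: A=10 B=0 C=0 D=0 ZF=1 PC=6
Step 7: PC=6 exec 'ADD C, B'. After: A=10 B=0 C=0 D=0 ZF=1 PC=7
Step 8: PC=7 exec 'JMP 0'. After: A=10 B=0 C=0 D=0 ZF=1 PC=0
Step 9: PC=0 exec 'MOV A, 6'. After: A=6 B=0 C=0 D=0 ZF=1 PC=1
Step 10: PC=1 exec 'MUL C, C'. After: A=6 B=0 C=0 D=0 ZF=1 PC=2
State after step 10 equals state after step 2: the program is in a cycle of length 8 and will never halt.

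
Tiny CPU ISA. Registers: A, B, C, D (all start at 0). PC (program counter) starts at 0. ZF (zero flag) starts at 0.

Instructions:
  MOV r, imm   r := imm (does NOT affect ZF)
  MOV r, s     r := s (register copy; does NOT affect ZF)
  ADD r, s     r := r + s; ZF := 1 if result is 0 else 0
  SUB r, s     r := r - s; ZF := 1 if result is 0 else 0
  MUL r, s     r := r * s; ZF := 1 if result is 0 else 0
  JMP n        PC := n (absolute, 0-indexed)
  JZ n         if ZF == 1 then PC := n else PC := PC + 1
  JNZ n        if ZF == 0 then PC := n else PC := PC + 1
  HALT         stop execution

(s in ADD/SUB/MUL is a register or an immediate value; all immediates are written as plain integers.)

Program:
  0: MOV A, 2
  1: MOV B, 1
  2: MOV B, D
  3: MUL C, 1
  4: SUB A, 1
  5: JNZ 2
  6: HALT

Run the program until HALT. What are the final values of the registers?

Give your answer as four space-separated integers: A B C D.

Answer: 0 0 0 0

Derivation:
Step 1: PC=0 exec 'MOV A, 2'. After: A=2 B=0 C=0 D=0 ZF=0 PC=1
Step 2: PC=1 exec 'MOV B, 1'. After: A=2 B=1 C=0 D=0 ZF=0 PC=2
Step 3: PC=2 exec 'MOV B, D'. After: A=2 B=0 C=0 D=0 ZF=0 PC=3
Step 4: PC=3 exec 'MUL C, 1'. After: A=2 B=0 C=0 D=0 ZF=1 PC=4
Step 5: PC=4 exec 'SUB A, 1'. After: A=1 B=0 C=0 D=0 ZF=0 PC=5
Step 6: PC=5 exec 'JNZ 2'. After: A=1 B=0 C=0 D=0 ZF=0 PC=2
Step 7: PC=2 exec 'MOV B, D'. After: A=1 B=0 C=0 D=0 ZF=0 PC=3
Step 8: PC=3 exec 'MUL C, 1'. After: A=1 B=0 C=0 D=0 ZF=1 PC=4
Step 9: PC=4 exec 'SUB A, 1'. After: A=0 B=0 C=0 D=0 ZF=1 PC=5
Step 10: PC=5 exec 'JNZ 2'. After: A=0 B=0 C=0 D=0 ZF=1 PC=6
Step 11: PC=6 exec 'HALT'. After: A=0 B=0 C=0 D=0 ZF=1 PC=6 HALTED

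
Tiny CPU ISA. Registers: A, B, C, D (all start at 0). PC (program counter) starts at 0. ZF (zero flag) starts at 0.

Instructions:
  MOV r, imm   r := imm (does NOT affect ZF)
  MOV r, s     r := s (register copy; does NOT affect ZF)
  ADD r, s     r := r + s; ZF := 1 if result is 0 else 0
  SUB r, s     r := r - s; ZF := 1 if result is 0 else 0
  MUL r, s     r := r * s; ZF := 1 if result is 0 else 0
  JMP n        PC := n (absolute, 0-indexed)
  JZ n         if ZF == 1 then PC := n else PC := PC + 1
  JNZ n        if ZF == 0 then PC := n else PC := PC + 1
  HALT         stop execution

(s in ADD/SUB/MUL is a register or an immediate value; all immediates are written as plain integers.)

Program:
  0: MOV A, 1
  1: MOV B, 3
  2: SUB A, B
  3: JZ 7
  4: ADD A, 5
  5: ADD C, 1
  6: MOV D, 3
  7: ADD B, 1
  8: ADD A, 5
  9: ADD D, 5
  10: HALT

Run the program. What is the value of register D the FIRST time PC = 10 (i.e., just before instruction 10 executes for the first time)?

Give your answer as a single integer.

Step 1: PC=0 exec 'MOV A, 1'. After: A=1 B=0 C=0 D=0 ZF=0 PC=1
Step 2: PC=1 exec 'MOV B, 3'. After: A=1 B=3 C=0 D=0 ZF=0 PC=2
Step 3: PC=2 exec 'SUB A, B'. After: A=-2 B=3 C=0 D=0 ZF=0 PC=3
Step 4: PC=3 exec 'JZ 7'. After: A=-2 B=3 C=0 D=0 ZF=0 PC=4
Step 5: PC=4 exec 'ADD A, 5'. After: A=3 B=3 C=0 D=0 ZF=0 PC=5
Step 6: PC=5 exec 'ADD C, 1'. After: A=3 B=3 C=1 D=0 ZF=0 PC=6
Step 7: PC=6 exec 'MOV D, 3'. After: A=3 B=3 C=1 D=3 ZF=0 PC=7
Step 8: PC=7 exec 'ADD B, 1'. After: A=3 B=4 C=1 D=3 ZF=0 PC=8
Step 9: PC=8 exec 'ADD A, 5'. After: A=8 B=4 C=1 D=3 ZF=0 PC=9
Step 10: PC=9 exec 'ADD D, 5'. After: A=8 B=4 C=1 D=8 ZF=0 PC=10
First time PC=10: D=8

8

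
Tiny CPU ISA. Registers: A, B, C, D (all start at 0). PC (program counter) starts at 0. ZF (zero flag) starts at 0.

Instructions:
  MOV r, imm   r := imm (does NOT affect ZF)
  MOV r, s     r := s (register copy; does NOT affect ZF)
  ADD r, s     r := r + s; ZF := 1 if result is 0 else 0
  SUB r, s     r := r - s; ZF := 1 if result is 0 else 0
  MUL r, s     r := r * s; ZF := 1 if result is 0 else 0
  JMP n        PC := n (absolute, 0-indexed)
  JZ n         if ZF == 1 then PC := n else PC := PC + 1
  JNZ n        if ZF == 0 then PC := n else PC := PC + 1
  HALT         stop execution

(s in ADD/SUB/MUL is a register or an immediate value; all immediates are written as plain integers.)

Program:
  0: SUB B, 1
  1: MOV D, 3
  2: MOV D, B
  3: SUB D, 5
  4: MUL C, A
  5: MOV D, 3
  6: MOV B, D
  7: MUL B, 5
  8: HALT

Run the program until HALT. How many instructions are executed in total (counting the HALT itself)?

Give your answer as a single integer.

Step 1: PC=0 exec 'SUB B, 1'. After: A=0 B=-1 C=0 D=0 ZF=0 PC=1
Step 2: PC=1 exec 'MOV D, 3'. After: A=0 B=-1 C=0 D=3 ZF=0 PC=2
Step 3: PC=2 exec 'MOV D, B'. After: A=0 B=-1 C=0 D=-1 ZF=0 PC=3
Step 4: PC=3 exec 'SUB D, 5'. After: A=0 B=-1 C=0 D=-6 ZF=0 PC=4
Step 5: PC=4 exec 'MUL C, A'. After: A=0 B=-1 C=0 D=-6 ZF=1 PC=5
Step 6: PC=5 exec 'MOV D, 3'. After: A=0 B=-1 C=0 D=3 ZF=1 PC=6
Step 7: PC=6 exec 'MOV B, D'. After: A=0 B=3 C=0 D=3 ZF=1 PC=7
Step 8: PC=7 exec 'MUL B, 5'. After: A=0 B=15 C=0 D=3 ZF=0 PC=8
Step 9: PC=8 exec 'HALT'. After: A=0 B=15 C=0 D=3 ZF=0 PC=8 HALTED
Total instructions executed: 9

Answer: 9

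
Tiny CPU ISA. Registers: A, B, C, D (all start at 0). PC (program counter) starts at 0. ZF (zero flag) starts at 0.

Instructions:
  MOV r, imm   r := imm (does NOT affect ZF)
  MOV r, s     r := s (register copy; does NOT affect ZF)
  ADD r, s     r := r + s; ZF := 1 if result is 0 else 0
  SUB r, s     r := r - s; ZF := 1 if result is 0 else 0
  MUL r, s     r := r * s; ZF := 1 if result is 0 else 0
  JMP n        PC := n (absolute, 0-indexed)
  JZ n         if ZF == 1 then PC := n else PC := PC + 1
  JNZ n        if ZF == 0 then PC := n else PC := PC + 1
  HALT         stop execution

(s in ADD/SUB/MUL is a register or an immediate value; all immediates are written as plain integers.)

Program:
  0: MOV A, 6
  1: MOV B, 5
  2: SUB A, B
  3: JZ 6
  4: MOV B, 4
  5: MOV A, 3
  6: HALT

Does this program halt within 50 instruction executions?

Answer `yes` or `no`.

Answer: yes

Derivation:
Step 1: PC=0 exec 'MOV A, 6'. After: A=6 B=0 C=0 D=0 ZF=0 PC=1
Step 2: PC=1 exec 'MOV B, 5'. After: A=6 B=5 C=0 D=0 ZF=0 PC=2
Step 3: PC=2 exec 'SUB A, B'. After: A=1 B=5 C=0 D=0 ZF=0 PC=3
Step 4: PC=3 exec 'JZ 6'. After: A=1 B=5 C=0 D=0 ZF=0 PC=4
Step 5: PC=4 exec 'MOV B, 4'. After: A=1 B=4 C=0 D=0 ZF=0 PC=5
Step 6: PC=5 exec 'MOV A, 3'. After: A=3 B=4 C=0 D=0 ZF=0 PC=6
Step 7: PC=6 exec 'HALT'. After: A=3 B=4 C=0 D=0 ZF=0 PC=6 HALTED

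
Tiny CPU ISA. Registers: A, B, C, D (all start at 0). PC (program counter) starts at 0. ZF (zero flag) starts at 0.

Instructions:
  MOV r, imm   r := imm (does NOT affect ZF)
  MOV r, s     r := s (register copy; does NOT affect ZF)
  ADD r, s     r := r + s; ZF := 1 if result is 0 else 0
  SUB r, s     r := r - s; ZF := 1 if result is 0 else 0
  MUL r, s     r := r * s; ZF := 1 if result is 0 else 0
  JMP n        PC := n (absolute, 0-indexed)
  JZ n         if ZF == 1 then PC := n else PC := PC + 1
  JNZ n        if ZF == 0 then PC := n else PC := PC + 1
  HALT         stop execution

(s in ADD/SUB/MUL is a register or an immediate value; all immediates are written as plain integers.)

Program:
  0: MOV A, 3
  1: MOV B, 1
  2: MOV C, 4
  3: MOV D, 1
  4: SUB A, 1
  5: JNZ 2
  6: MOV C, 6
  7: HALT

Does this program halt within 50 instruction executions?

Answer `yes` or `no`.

Step 1: PC=0 exec 'MOV A, 3'. After: A=3 B=0 C=0 D=0 ZF=0 PC=1
Step 2: PC=1 exec 'MOV B, 1'. After: A=3 B=1 C=0 D=0 ZF=0 PC=2
Step 3: PC=2 exec 'MOV C, 4'. After: A=3 B=1 C=4 D=0 ZF=0 PC=3
Step 4: PC=3 exec 'MOV D, 1'. After: A=3 B=1 C=4 D=1 ZF=0 PC=4
Step 5: PC=4 exec 'SUB A, 1'. After: A=2 B=1 C=4 D=1 ZF=0 PC=5
Step 6: PC=5 exec 'JNZ 2'. After: A=2 B=1 C=4 D=1 ZF=0 PC=2
Step 7: PC=2 exec 'MOV C, 4'. After: A=2 B=1 C=4 D=1 ZF=0 PC=3
Step 8: PC=3 exec 'MOV D, 1'. After: A=2 B=1 C=4 D=1 ZF=0 PC=4
Step 9: PC=4 exec 'SUB A, 1'. After: A=1 B=1 C=4 D=1 ZF=0 PC=5
Step 10: PC=5 exec 'JNZ 2'. After: A=1 B=1 C=4 D=1 ZF=0 PC=2
Step 11: PC=2 exec 'MOV C, 4'. After: A=1 B=1 C=4 D=1 ZF=0 PC=3
Step 12: PC=3 exec 'MOV D, 1'. After: A=1 B=1 C=4 D=1 ZF=0 PC=4
Step 13: PC=4 exec 'SUB A, 1'. After: A=0 B=1 C=4 D=1 ZF=1 PC=5
Step 14: PC=5 exec 'JNZ 2'. After: A=0 B=1 C=4 D=1 ZF=1 PC=6
Step 15: PC=6 exec 'MOV C, 6'. After: A=0 B=1 C=6 D=1 ZF=1 PC=7
Step 16: PC=7 exec 'HALT'. After: A=0 B=1 C=6 D=1 ZF=1 PC=7 HALTED

Answer: yes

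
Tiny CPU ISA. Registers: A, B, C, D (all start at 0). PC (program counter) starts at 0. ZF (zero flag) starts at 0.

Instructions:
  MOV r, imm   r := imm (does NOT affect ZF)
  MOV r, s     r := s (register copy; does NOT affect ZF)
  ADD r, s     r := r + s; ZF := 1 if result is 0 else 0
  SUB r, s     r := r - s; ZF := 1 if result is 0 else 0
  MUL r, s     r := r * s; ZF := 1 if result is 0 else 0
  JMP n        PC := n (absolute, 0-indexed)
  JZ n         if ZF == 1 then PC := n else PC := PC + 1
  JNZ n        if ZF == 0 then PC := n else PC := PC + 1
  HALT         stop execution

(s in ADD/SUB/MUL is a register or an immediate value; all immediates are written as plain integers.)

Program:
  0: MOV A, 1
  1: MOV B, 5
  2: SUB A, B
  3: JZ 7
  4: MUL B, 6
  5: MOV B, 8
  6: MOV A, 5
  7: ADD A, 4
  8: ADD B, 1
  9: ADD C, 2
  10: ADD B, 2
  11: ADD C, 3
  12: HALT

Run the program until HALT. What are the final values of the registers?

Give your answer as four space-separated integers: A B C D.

Step 1: PC=0 exec 'MOV A, 1'. After: A=1 B=0 C=0 D=0 ZF=0 PC=1
Step 2: PC=1 exec 'MOV B, 5'. After: A=1 B=5 C=0 D=0 ZF=0 PC=2
Step 3: PC=2 exec 'SUB A, B'. After: A=-4 B=5 C=0 D=0 ZF=0 PC=3
Step 4: PC=3 exec 'JZ 7'. After: A=-4 B=5 C=0 D=0 ZF=0 PC=4
Step 5: PC=4 exec 'MUL B, 6'. After: A=-4 B=30 C=0 D=0 ZF=0 PC=5
Step 6: PC=5 exec 'MOV B, 8'. After: A=-4 B=8 C=0 D=0 ZF=0 PC=6
Step 7: PC=6 exec 'MOV A, 5'. After: A=5 B=8 C=0 D=0 ZF=0 PC=7
Step 8: PC=7 exec 'ADD A, 4'. After: A=9 B=8 C=0 D=0 ZF=0 PC=8
Step 9: PC=8 exec 'ADD B, 1'. After: A=9 B=9 C=0 D=0 ZF=0 PC=9
Step 10: PC=9 exec 'ADD C, 2'. After: A=9 B=9 C=2 D=0 ZF=0 PC=10
Step 11: PC=10 exec 'ADD B, 2'. After: A=9 B=11 C=2 D=0 ZF=0 PC=11
Step 12: PC=11 exec 'ADD C, 3'. After: A=9 B=11 C=5 D=0 ZF=0 PC=12
Step 13: PC=12 exec 'HALT'. After: A=9 B=11 C=5 D=0 ZF=0 PC=12 HALTED

Answer: 9 11 5 0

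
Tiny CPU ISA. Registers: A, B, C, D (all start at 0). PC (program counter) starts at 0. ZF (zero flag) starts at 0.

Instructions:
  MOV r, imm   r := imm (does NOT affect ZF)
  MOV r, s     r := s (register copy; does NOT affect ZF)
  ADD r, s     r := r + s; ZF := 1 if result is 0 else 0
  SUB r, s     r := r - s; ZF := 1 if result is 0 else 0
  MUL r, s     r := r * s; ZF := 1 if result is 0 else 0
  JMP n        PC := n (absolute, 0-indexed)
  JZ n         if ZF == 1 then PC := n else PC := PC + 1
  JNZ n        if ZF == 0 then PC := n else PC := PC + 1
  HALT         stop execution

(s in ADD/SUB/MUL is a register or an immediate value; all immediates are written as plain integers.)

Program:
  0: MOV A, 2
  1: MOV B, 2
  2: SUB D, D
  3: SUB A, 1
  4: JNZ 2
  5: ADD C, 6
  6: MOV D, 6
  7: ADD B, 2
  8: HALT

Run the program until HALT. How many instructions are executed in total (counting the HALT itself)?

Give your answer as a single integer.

Step 1: PC=0 exec 'MOV A, 2'. After: A=2 B=0 C=0 D=0 ZF=0 PC=1
Step 2: PC=1 exec 'MOV B, 2'. After: A=2 B=2 C=0 D=0 ZF=0 PC=2
Step 3: PC=2 exec 'SUB D, D'. After: A=2 B=2 C=0 D=0 ZF=1 PC=3
Step 4: PC=3 exec 'SUB A, 1'. After: A=1 B=2 C=0 D=0 ZF=0 PC=4
Step 5: PC=4 exec 'JNZ 2'. After: A=1 B=2 C=0 D=0 ZF=0 PC=2
Step 6: PC=2 exec 'SUB D, D'. After: A=1 B=2 C=0 D=0 ZF=1 PC=3
Step 7: PC=3 exec 'SUB A, 1'. After: A=0 B=2 C=0 D=0 ZF=1 PC=4
Step 8: PC=4 exec 'JNZ 2'. After: A=0 B=2 C=0 D=0 ZF=1 PC=5
Step 9: PC=5 exec 'ADD C, 6'. After: A=0 B=2 C=6 D=0 ZF=0 PC=6
Step 10: PC=6 exec 'MOV D, 6'. After: A=0 B=2 C=6 D=6 ZF=0 PC=7
Step 11: PC=7 exec 'ADD B, 2'. After: A=0 B=4 C=6 D=6 ZF=0 PC=8
Step 12: PC=8 exec 'HALT'. After: A=0 B=4 C=6 D=6 ZF=0 PC=8 HALTED
Total instructions executed: 12

Answer: 12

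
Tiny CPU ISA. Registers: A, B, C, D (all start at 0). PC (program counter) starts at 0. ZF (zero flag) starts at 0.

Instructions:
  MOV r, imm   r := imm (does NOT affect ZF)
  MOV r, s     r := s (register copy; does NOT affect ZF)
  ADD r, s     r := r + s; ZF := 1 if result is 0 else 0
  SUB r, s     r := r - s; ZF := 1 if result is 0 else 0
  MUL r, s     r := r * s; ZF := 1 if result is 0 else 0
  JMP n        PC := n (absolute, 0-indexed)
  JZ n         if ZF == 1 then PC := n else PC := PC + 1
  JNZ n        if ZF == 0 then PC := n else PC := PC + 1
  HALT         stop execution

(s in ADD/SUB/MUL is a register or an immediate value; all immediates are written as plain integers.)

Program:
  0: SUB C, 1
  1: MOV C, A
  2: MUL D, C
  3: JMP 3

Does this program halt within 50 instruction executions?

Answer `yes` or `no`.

Answer: no

Derivation:
Step 1: PC=0 exec 'SUB C, 1'. After: A=0 B=0 C=-1 D=0 ZF=0 PC=1
Step 2: PC=1 exec 'MOV C, A'. After: A=0 B=0 C=0 D=0 ZF=0 PC=2
Step 3: PC=2 exec 'MUL D, C'. After: A=0 B=0 C=0 D=0 ZF=1 PC=3
Step 4: PC=3 exec 'JMP 3'. After: A=0 B=0 C=0 D=0 ZF=1 PC=3
State after step 4 equals state after step 3: the program is in a cycle of length 1 and will never halt.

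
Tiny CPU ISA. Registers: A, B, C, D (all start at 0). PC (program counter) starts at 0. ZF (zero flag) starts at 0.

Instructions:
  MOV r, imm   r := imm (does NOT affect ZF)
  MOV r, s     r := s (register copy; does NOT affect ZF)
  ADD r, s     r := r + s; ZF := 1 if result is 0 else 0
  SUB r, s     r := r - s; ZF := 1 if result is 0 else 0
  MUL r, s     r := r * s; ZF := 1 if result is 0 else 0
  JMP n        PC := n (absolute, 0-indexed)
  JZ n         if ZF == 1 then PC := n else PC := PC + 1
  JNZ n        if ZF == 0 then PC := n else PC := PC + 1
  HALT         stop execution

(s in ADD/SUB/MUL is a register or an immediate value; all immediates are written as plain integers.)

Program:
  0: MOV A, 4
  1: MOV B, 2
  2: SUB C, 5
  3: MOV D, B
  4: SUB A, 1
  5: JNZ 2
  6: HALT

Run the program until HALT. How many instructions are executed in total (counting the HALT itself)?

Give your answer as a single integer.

Step 1: PC=0 exec 'MOV A, 4'. After: A=4 B=0 C=0 D=0 ZF=0 PC=1
Step 2: PC=1 exec 'MOV B, 2'. After: A=4 B=2 C=0 D=0 ZF=0 PC=2
Step 3: PC=2 exec 'SUB C, 5'. After: A=4 B=2 C=-5 D=0 ZF=0 PC=3
Step 4: PC=3 exec 'MOV D, B'. After: A=4 B=2 C=-5 D=2 ZF=0 PC=4
Step 5: PC=4 exec 'SUB A, 1'. After: A=3 B=2 C=-5 D=2 ZF=0 PC=5
Step 6: PC=5 exec 'JNZ 2'. After: A=3 B=2 C=-5 D=2 ZF=0 PC=2
Step 7: PC=2 exec 'SUB C, 5'. After: A=3 B=2 C=-10 D=2 ZF=0 PC=3
Step 8: PC=3 exec 'MOV D, B'. After: A=3 B=2 C=-10 D=2 ZF=0 PC=4
Step 9: PC=4 exec 'SUB A, 1'. After: A=2 B=2 C=-10 D=2 ZF=0 PC=5
Step 10: PC=5 exec 'JNZ 2'. After: A=2 B=2 C=-10 D=2 ZF=0 PC=2
Step 11: PC=2 exec 'SUB C, 5'. After: A=2 B=2 C=-15 D=2 ZF=0 PC=3
Step 12: PC=3 exec 'MOV D, B'. After: A=2 B=2 C=-15 D=2 ZF=0 PC=4
Step 13: PC=4 exec 'SUB A, 1'. After: A=1 B=2 C=-15 D=2 ZF=0 PC=5
Step 14: PC=5 exec 'JNZ 2'. After: A=1 B=2 C=-15 D=2 ZF=0 PC=2
Step 15: PC=2 exec 'SUB C, 5'. After: A=1 B=2 C=-20 D=2 ZF=0 PC=3
Step 16: PC=3 exec 'MOV D, B'. After: A=1 B=2 C=-20 D=2 ZF=0 PC=4
Step 17: PC=4 exec 'SUB A, 1'. After: A=0 B=2 C=-20 D=2 ZF=1 PC=5
Step 18: PC=5 exec 'JNZ 2'. After: A=0 B=2 C=-20 D=2 ZF=1 PC=6
Step 19: PC=6 exec 'HALT'. After: A=0 B=2 C=-20 D=2 ZF=1 PC=6 HALTED
Total instructions executed: 19

Answer: 19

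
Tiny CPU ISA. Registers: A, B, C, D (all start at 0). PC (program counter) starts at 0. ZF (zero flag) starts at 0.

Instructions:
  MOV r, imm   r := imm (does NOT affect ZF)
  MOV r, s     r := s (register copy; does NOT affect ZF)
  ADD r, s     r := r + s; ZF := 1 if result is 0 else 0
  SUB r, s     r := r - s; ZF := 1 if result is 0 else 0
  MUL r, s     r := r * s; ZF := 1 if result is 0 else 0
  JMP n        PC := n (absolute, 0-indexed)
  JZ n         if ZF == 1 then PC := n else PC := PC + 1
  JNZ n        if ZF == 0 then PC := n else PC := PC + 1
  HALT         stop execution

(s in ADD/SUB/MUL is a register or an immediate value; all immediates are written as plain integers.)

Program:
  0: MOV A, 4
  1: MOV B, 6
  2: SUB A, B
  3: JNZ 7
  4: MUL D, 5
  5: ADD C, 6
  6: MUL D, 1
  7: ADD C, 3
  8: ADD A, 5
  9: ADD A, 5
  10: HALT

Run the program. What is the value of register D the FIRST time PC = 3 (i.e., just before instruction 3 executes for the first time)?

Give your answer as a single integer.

Step 1: PC=0 exec 'MOV A, 4'. After: A=4 B=0 C=0 D=0 ZF=0 PC=1
Step 2: PC=1 exec 'MOV B, 6'. After: A=4 B=6 C=0 D=0 ZF=0 PC=2
Step 3: PC=2 exec 'SUB A, B'. After: A=-2 B=6 C=0 D=0 ZF=0 PC=3
First time PC=3: D=0

0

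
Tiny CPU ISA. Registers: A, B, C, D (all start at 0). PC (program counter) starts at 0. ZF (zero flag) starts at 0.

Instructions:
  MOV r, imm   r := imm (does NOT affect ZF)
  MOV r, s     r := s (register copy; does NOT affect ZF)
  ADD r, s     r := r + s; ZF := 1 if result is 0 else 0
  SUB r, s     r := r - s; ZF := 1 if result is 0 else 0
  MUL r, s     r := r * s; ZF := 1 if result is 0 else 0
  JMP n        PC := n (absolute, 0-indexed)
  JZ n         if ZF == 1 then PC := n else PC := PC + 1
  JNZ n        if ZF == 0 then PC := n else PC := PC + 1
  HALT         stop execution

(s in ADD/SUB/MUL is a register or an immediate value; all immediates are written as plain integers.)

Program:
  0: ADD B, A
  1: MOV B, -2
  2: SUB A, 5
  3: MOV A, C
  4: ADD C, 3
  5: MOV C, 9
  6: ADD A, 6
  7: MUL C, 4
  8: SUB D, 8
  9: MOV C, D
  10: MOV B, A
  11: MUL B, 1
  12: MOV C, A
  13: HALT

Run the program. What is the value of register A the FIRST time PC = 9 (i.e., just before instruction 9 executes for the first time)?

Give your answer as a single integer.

Step 1: PC=0 exec 'ADD B, A'. After: A=0 B=0 C=0 D=0 ZF=1 PC=1
Step 2: PC=1 exec 'MOV B, -2'. After: A=0 B=-2 C=0 D=0 ZF=1 PC=2
Step 3: PC=2 exec 'SUB A, 5'. After: A=-5 B=-2 C=0 D=0 ZF=0 PC=3
Step 4: PC=3 exec 'MOV A, C'. After: A=0 B=-2 C=0 D=0 ZF=0 PC=4
Step 5: PC=4 exec 'ADD C, 3'. After: A=0 B=-2 C=3 D=0 ZF=0 PC=5
Step 6: PC=5 exec 'MOV C, 9'. After: A=0 B=-2 C=9 D=0 ZF=0 PC=6
Step 7: PC=6 exec 'ADD A, 6'. After: A=6 B=-2 C=9 D=0 ZF=0 PC=7
Step 8: PC=7 exec 'MUL C, 4'. After: A=6 B=-2 C=36 D=0 ZF=0 PC=8
Step 9: PC=8 exec 'SUB D, 8'. After: A=6 B=-2 C=36 D=-8 ZF=0 PC=9
First time PC=9: A=6

6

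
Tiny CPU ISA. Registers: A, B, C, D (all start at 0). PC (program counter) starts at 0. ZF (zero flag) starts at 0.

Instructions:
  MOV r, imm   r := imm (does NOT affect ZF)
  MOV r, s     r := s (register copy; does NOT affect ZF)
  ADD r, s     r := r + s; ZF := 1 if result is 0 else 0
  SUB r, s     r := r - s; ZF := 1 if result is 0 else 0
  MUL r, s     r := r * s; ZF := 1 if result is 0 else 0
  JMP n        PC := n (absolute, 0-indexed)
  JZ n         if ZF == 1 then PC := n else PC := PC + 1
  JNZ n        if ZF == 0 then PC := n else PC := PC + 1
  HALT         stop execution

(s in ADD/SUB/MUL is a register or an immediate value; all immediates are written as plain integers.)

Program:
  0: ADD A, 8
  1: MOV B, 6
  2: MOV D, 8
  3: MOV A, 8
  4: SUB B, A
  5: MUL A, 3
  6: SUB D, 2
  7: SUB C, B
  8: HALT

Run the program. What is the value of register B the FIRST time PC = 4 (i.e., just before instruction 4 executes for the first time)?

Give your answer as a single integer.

Step 1: PC=0 exec 'ADD A, 8'. After: A=8 B=0 C=0 D=0 ZF=0 PC=1
Step 2: PC=1 exec 'MOV B, 6'. After: A=8 B=6 C=0 D=0 ZF=0 PC=2
Step 3: PC=2 exec 'MOV D, 8'. After: A=8 B=6 C=0 D=8 ZF=0 PC=3
Step 4: PC=3 exec 'MOV A, 8'. After: A=8 B=6 C=0 D=8 ZF=0 PC=4
First time PC=4: B=6

6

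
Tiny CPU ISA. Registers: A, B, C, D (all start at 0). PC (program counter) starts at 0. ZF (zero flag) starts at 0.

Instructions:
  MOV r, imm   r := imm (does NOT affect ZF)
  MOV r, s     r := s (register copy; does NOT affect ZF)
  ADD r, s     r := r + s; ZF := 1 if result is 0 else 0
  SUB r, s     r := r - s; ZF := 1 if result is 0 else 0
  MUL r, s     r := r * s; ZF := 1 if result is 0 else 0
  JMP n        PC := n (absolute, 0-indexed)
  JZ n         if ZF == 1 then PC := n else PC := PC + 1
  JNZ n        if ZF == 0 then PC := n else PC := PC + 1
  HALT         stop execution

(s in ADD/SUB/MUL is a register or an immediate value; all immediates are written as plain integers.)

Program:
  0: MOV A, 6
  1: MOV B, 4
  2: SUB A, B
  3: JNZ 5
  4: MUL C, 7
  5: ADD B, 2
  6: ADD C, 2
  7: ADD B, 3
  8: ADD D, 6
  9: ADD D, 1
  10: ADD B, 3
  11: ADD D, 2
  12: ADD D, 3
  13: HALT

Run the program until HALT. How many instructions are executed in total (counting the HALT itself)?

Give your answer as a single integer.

Answer: 13

Derivation:
Step 1: PC=0 exec 'MOV A, 6'. After: A=6 B=0 C=0 D=0 ZF=0 PC=1
Step 2: PC=1 exec 'MOV B, 4'. After: A=6 B=4 C=0 D=0 ZF=0 PC=2
Step 3: PC=2 exec 'SUB A, B'. After: A=2 B=4 C=0 D=0 ZF=0 PC=3
Step 4: PC=3 exec 'JNZ 5'. After: A=2 B=4 C=0 D=0 ZF=0 PC=5
Step 5: PC=5 exec 'ADD B, 2'. After: A=2 B=6 C=0 D=0 ZF=0 PC=6
Step 6: PC=6 exec 'ADD C, 2'. After: A=2 B=6 C=2 D=0 ZF=0 PC=7
Step 7: PC=7 exec 'ADD B, 3'. After: A=2 B=9 C=2 D=0 ZF=0 PC=8
Step 8: PC=8 exec 'ADD D, 6'. After: A=2 B=9 C=2 D=6 ZF=0 PC=9
Step 9: PC=9 exec 'ADD D, 1'. After: A=2 B=9 C=2 D=7 ZF=0 PC=10
Step 10: PC=10 exec 'ADD B, 3'. After: A=2 B=12 C=2 D=7 ZF=0 PC=11
Step 11: PC=11 exec 'ADD D, 2'. After: A=2 B=12 C=2 D=9 ZF=0 PC=12
Step 12: PC=12 exec 'ADD D, 3'. After: A=2 B=12 C=2 D=12 ZF=0 PC=13
Step 13: PC=13 exec 'HALT'. After: A=2 B=12 C=2 D=12 ZF=0 PC=13 HALTED
Total instructions executed: 13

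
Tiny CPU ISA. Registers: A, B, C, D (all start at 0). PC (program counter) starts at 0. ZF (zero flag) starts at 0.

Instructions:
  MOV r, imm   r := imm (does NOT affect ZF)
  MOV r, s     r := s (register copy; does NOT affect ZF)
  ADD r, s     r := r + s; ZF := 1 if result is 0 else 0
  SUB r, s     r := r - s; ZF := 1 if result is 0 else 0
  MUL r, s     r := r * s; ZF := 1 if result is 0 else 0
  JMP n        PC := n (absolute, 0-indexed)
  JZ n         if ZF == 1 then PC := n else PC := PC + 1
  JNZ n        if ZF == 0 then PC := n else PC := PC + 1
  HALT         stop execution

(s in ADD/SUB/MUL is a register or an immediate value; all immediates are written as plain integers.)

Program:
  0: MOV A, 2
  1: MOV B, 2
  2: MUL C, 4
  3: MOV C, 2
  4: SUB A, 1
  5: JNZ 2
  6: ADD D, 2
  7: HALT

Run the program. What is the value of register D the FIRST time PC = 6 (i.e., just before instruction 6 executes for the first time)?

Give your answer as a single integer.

Step 1: PC=0 exec 'MOV A, 2'. After: A=2 B=0 C=0 D=0 ZF=0 PC=1
Step 2: PC=1 exec 'MOV B, 2'. After: A=2 B=2 C=0 D=0 ZF=0 PC=2
Step 3: PC=2 exec 'MUL C, 4'. After: A=2 B=2 C=0 D=0 ZF=1 PC=3
Step 4: PC=3 exec 'MOV C, 2'. After: A=2 B=2 C=2 D=0 ZF=1 PC=4
Step 5: PC=4 exec 'SUB A, 1'. After: A=1 B=2 C=2 D=0 ZF=0 PC=5
Step 6: PC=5 exec 'JNZ 2'. After: A=1 B=2 C=2 D=0 ZF=0 PC=2
Step 7: PC=2 exec 'MUL C, 4'. After: A=1 B=2 C=8 D=0 ZF=0 PC=3
Step 8: PC=3 exec 'MOV C, 2'. After: A=1 B=2 C=2 D=0 ZF=0 PC=4
Step 9: PC=4 exec 'SUB A, 1'. After: A=0 B=2 C=2 D=0 ZF=1 PC=5
Step 10: PC=5 exec 'JNZ 2'. After: A=0 B=2 C=2 D=0 ZF=1 PC=6
First time PC=6: D=0

0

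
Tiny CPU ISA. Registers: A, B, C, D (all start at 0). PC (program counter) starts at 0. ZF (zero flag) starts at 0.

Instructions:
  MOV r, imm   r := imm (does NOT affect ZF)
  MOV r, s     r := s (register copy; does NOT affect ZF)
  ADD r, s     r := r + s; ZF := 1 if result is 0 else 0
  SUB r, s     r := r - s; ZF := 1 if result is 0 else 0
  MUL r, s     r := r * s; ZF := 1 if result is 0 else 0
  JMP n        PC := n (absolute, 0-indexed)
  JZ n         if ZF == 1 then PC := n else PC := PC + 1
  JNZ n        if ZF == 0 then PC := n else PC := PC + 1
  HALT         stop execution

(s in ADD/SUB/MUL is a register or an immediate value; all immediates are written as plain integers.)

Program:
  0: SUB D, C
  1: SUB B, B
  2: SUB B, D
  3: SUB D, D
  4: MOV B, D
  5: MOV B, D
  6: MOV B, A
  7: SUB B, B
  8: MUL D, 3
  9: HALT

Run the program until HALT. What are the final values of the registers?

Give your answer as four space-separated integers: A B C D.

Step 1: PC=0 exec 'SUB D, C'. After: A=0 B=0 C=0 D=0 ZF=1 PC=1
Step 2: PC=1 exec 'SUB B, B'. After: A=0 B=0 C=0 D=0 ZF=1 PC=2
Step 3: PC=2 exec 'SUB B, D'. After: A=0 B=0 C=0 D=0 ZF=1 PC=3
Step 4: PC=3 exec 'SUB D, D'. After: A=0 B=0 C=0 D=0 ZF=1 PC=4
Step 5: PC=4 exec 'MOV B, D'. After: A=0 B=0 C=0 D=0 ZF=1 PC=5
Step 6: PC=5 exec 'MOV B, D'. After: A=0 B=0 C=0 D=0 ZF=1 PC=6
Step 7: PC=6 exec 'MOV B, A'. After: A=0 B=0 C=0 D=0 ZF=1 PC=7
Step 8: PC=7 exec 'SUB B, B'. After: A=0 B=0 C=0 D=0 ZF=1 PC=8
Step 9: PC=8 exec 'MUL D, 3'. After: A=0 B=0 C=0 D=0 ZF=1 PC=9
Step 10: PC=9 exec 'HALT'. After: A=0 B=0 C=0 D=0 ZF=1 PC=9 HALTED

Answer: 0 0 0 0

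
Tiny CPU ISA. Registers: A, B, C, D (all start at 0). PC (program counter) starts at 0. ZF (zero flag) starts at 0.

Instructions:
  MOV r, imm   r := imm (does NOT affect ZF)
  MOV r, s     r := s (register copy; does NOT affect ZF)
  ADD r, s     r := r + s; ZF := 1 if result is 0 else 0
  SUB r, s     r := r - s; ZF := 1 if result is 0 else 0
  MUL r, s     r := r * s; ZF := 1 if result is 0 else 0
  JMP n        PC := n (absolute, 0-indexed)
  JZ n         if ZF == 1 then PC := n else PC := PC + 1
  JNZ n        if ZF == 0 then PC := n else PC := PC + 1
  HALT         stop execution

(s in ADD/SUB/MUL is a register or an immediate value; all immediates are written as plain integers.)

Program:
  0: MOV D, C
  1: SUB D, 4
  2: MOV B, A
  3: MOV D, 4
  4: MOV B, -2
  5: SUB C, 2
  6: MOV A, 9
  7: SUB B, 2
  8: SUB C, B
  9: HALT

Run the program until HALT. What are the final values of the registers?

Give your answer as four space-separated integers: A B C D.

Step 1: PC=0 exec 'MOV D, C'. After: A=0 B=0 C=0 D=0 ZF=0 PC=1
Step 2: PC=1 exec 'SUB D, 4'. After: A=0 B=0 C=0 D=-4 ZF=0 PC=2
Step 3: PC=2 exec 'MOV B, A'. After: A=0 B=0 C=0 D=-4 ZF=0 PC=3
Step 4: PC=3 exec 'MOV D, 4'. After: A=0 B=0 C=0 D=4 ZF=0 PC=4
Step 5: PC=4 exec 'MOV B, -2'. After: A=0 B=-2 C=0 D=4 ZF=0 PC=5
Step 6: PC=5 exec 'SUB C, 2'. After: A=0 B=-2 C=-2 D=4 ZF=0 PC=6
Step 7: PC=6 exec 'MOV A, 9'. After: A=9 B=-2 C=-2 D=4 ZF=0 PC=7
Step 8: PC=7 exec 'SUB B, 2'. After: A=9 B=-4 C=-2 D=4 ZF=0 PC=8
Step 9: PC=8 exec 'SUB C, B'. After: A=9 B=-4 C=2 D=4 ZF=0 PC=9
Step 10: PC=9 exec 'HALT'. After: A=9 B=-4 C=2 D=4 ZF=0 PC=9 HALTED

Answer: 9 -4 2 4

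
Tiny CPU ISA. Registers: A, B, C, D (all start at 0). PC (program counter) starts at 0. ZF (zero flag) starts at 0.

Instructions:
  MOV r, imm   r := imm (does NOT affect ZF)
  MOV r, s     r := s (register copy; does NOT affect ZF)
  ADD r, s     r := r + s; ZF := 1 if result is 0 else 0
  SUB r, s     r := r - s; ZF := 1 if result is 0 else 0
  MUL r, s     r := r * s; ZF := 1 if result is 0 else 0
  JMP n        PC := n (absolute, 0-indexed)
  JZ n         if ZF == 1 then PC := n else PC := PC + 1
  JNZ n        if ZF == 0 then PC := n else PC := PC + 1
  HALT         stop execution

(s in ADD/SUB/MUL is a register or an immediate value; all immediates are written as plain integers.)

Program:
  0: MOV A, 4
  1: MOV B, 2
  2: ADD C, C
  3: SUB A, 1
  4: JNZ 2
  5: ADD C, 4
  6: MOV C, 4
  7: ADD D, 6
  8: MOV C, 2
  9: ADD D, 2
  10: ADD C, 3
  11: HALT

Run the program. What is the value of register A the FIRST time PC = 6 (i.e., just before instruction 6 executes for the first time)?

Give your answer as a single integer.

Step 1: PC=0 exec 'MOV A, 4'. After: A=4 B=0 C=0 D=0 ZF=0 PC=1
Step 2: PC=1 exec 'MOV B, 2'. After: A=4 B=2 C=0 D=0 ZF=0 PC=2
Step 3: PC=2 exec 'ADD C, C'. After: A=4 B=2 C=0 D=0 ZF=1 PC=3
Step 4: PC=3 exec 'SUB A, 1'. After: A=3 B=2 C=0 D=0 ZF=0 PC=4
Step 5: PC=4 exec 'JNZ 2'. After: A=3 B=2 C=0 D=0 ZF=0 PC=2
Step 6: PC=2 exec 'ADD C, C'. After: A=3 B=2 C=0 D=0 ZF=1 PC=3
Step 7: PC=3 exec 'SUB A, 1'. After: A=2 B=2 C=0 D=0 ZF=0 PC=4
Step 8: PC=4 exec 'JNZ 2'. After: A=2 B=2 C=0 D=0 ZF=0 PC=2
Step 9: PC=2 exec 'ADD C, C'. After: A=2 B=2 C=0 D=0 ZF=1 PC=3
Step 10: PC=3 exec 'SUB A, 1'. After: A=1 B=2 C=0 D=0 ZF=0 PC=4
Step 11: PC=4 exec 'JNZ 2'. After: A=1 B=2 C=0 D=0 ZF=0 PC=2
Step 12: PC=2 exec 'ADD C, C'. After: A=1 B=2 C=0 D=0 ZF=1 PC=3
Step 13: PC=3 exec 'SUB A, 1'. After: A=0 B=2 C=0 D=0 ZF=1 PC=4
Step 14: PC=4 exec 'JNZ 2'. After: A=0 B=2 C=0 D=0 ZF=1 PC=5
Step 15: PC=5 exec 'ADD C, 4'. After: A=0 B=2 C=4 D=0 ZF=0 PC=6
First time PC=6: A=0

0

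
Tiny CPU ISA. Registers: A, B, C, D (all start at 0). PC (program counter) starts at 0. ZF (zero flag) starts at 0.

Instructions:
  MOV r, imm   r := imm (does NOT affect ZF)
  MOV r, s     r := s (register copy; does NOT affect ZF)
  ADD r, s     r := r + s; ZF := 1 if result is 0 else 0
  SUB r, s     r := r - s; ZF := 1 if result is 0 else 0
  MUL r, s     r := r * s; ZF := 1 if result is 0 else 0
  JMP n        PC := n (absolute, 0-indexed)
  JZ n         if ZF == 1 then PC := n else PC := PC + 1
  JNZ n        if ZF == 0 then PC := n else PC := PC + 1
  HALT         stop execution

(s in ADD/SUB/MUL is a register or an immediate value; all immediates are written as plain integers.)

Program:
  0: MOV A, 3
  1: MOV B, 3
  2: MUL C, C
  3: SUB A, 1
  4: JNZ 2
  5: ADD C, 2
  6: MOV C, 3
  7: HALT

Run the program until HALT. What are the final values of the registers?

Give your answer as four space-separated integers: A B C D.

Answer: 0 3 3 0

Derivation:
Step 1: PC=0 exec 'MOV A, 3'. After: A=3 B=0 C=0 D=0 ZF=0 PC=1
Step 2: PC=1 exec 'MOV B, 3'. After: A=3 B=3 C=0 D=0 ZF=0 PC=2
Step 3: PC=2 exec 'MUL C, C'. After: A=3 B=3 C=0 D=0 ZF=1 PC=3
Step 4: PC=3 exec 'SUB A, 1'. After: A=2 B=3 C=0 D=0 ZF=0 PC=4
Step 5: PC=4 exec 'JNZ 2'. After: A=2 B=3 C=0 D=0 ZF=0 PC=2
Step 6: PC=2 exec 'MUL C, C'. After: A=2 B=3 C=0 D=0 ZF=1 PC=3
Step 7: PC=3 exec 'SUB A, 1'. After: A=1 B=3 C=0 D=0 ZF=0 PC=4
Step 8: PC=4 exec 'JNZ 2'. After: A=1 B=3 C=0 D=0 ZF=0 PC=2
Step 9: PC=2 exec 'MUL C, C'. After: A=1 B=3 C=0 D=0 ZF=1 PC=3
Step 10: PC=3 exec 'SUB A, 1'. After: A=0 B=3 C=0 D=0 ZF=1 PC=4
Step 11: PC=4 exec 'JNZ 2'. After: A=0 B=3 C=0 D=0 ZF=1 PC=5
Step 12: PC=5 exec 'ADD C, 2'. After: A=0 B=3 C=2 D=0 ZF=0 PC=6
Step 13: PC=6 exec 'MOV C, 3'. After: A=0 B=3 C=3 D=0 ZF=0 PC=7
Step 14: PC=7 exec 'HALT'. After: A=0 B=3 C=3 D=0 ZF=0 PC=7 HALTED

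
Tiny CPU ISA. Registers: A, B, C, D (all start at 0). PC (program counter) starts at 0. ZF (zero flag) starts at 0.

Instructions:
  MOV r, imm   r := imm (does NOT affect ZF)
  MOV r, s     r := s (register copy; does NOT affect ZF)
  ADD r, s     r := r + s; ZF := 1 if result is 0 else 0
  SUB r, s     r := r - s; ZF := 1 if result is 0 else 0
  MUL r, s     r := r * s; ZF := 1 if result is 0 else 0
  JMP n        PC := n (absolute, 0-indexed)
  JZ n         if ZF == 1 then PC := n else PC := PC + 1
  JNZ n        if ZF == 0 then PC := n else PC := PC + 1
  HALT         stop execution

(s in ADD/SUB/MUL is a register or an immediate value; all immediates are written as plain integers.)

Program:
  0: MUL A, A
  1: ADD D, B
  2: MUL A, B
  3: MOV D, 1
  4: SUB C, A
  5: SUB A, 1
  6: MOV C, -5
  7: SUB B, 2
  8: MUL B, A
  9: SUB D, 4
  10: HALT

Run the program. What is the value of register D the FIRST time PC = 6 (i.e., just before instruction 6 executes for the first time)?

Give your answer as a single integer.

Step 1: PC=0 exec 'MUL A, A'. After: A=0 B=0 C=0 D=0 ZF=1 PC=1
Step 2: PC=1 exec 'ADD D, B'. After: A=0 B=0 C=0 D=0 ZF=1 PC=2
Step 3: PC=2 exec 'MUL A, B'. After: A=0 B=0 C=0 D=0 ZF=1 PC=3
Step 4: PC=3 exec 'MOV D, 1'. After: A=0 B=0 C=0 D=1 ZF=1 PC=4
Step 5: PC=4 exec 'SUB C, A'. After: A=0 B=0 C=0 D=1 ZF=1 PC=5
Step 6: PC=5 exec 'SUB A, 1'. After: A=-1 B=0 C=0 D=1 ZF=0 PC=6
First time PC=6: D=1

1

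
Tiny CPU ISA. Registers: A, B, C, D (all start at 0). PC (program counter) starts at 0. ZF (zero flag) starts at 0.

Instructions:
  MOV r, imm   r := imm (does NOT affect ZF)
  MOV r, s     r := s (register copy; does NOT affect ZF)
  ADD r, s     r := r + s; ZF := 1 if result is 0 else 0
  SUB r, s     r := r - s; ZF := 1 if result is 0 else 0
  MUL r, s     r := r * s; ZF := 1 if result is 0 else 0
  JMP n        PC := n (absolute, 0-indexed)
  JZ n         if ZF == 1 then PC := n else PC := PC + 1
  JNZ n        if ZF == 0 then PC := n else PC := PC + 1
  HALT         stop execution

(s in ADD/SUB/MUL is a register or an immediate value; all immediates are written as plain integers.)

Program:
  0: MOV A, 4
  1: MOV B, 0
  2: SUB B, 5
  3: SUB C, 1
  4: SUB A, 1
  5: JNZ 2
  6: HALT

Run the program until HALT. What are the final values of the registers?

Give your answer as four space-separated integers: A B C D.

Answer: 0 -20 -4 0

Derivation:
Step 1: PC=0 exec 'MOV A, 4'. After: A=4 B=0 C=0 D=0 ZF=0 PC=1
Step 2: PC=1 exec 'MOV B, 0'. After: A=4 B=0 C=0 D=0 ZF=0 PC=2
Step 3: PC=2 exec 'SUB B, 5'. After: A=4 B=-5 C=0 D=0 ZF=0 PC=3
Step 4: PC=3 exec 'SUB C, 1'. After: A=4 B=-5 C=-1 D=0 ZF=0 PC=4
Step 5: PC=4 exec 'SUB A, 1'. After: A=3 B=-5 C=-1 D=0 ZF=0 PC=5
Step 6: PC=5 exec 'JNZ 2'. After: A=3 B=-5 C=-1 D=0 ZF=0 PC=2
Step 7: PC=2 exec 'SUB B, 5'. After: A=3 B=-10 C=-1 D=0 ZF=0 PC=3
Step 8: PC=3 exec 'SUB C, 1'. After: A=3 B=-10 C=-2 D=0 ZF=0 PC=4
Step 9: PC=4 exec 'SUB A, 1'. After: A=2 B=-10 C=-2 D=0 ZF=0 PC=5
Step 10: PC=5 exec 'JNZ 2'. After: A=2 B=-10 C=-2 D=0 ZF=0 PC=2
Step 11: PC=2 exec 'SUB B, 5'. After: A=2 B=-15 C=-2 D=0 ZF=0 PC=3
Step 12: PC=3 exec 'SUB C, 1'. After: A=2 B=-15 C=-3 D=0 ZF=0 PC=4
Step 13: PC=4 exec 'SUB A, 1'. After: A=1 B=-15 C=-3 D=0 ZF=0 PC=5
Step 14: PC=5 exec 'JNZ 2'. After: A=1 B=-15 C=-3 D=0 ZF=0 PC=2
Step 15: PC=2 exec 'SUB B, 5'. After: A=1 B=-20 C=-3 D=0 ZF=0 PC=3
Step 16: PC=3 exec 'SUB C, 1'. After: A=1 B=-20 C=-4 D=0 ZF=0 PC=4
Step 17: PC=4 exec 'SUB A, 1'. After: A=0 B=-20 C=-4 D=0 ZF=1 PC=5
Step 18: PC=5 exec 'JNZ 2'. After: A=0 B=-20 C=-4 D=0 ZF=1 PC=6
Step 19: PC=6 exec 'HALT'. After: A=0 B=-20 C=-4 D=0 ZF=1 PC=6 HALTED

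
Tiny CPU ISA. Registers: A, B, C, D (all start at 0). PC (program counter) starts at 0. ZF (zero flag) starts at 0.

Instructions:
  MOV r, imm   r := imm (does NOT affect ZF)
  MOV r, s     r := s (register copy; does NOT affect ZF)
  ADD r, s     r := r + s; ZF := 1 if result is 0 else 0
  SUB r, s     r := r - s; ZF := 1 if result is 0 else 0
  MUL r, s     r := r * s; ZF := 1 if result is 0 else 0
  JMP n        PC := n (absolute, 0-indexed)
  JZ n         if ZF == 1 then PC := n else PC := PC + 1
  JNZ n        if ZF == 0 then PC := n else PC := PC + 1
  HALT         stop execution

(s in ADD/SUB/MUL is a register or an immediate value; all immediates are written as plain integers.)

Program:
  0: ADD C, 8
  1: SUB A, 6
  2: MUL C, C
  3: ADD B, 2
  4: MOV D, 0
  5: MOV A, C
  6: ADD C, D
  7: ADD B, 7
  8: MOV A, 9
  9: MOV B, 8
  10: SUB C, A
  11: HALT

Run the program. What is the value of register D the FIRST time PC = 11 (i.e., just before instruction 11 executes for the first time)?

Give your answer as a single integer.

Step 1: PC=0 exec 'ADD C, 8'. After: A=0 B=0 C=8 D=0 ZF=0 PC=1
Step 2: PC=1 exec 'SUB A, 6'. After: A=-6 B=0 C=8 D=0 ZF=0 PC=2
Step 3: PC=2 exec 'MUL C, C'. After: A=-6 B=0 C=64 D=0 ZF=0 PC=3
Step 4: PC=3 exec 'ADD B, 2'. After: A=-6 B=2 C=64 D=0 ZF=0 PC=4
Step 5: PC=4 exec 'MOV D, 0'. After: A=-6 B=2 C=64 D=0 ZF=0 PC=5
Step 6: PC=5 exec 'MOV A, C'. After: A=64 B=2 C=64 D=0 ZF=0 PC=6
Step 7: PC=6 exec 'ADD C, D'. After: A=64 B=2 C=64 D=0 ZF=0 PC=7
Step 8: PC=7 exec 'ADD B, 7'. After: A=64 B=9 C=64 D=0 ZF=0 PC=8
Step 9: PC=8 exec 'MOV A, 9'. After: A=9 B=9 C=64 D=0 ZF=0 PC=9
Step 10: PC=9 exec 'MOV B, 8'. After: A=9 B=8 C=64 D=0 ZF=0 PC=10
Step 11: PC=10 exec 'SUB C, A'. After: A=9 B=8 C=55 D=0 ZF=0 PC=11
First time PC=11: D=0

0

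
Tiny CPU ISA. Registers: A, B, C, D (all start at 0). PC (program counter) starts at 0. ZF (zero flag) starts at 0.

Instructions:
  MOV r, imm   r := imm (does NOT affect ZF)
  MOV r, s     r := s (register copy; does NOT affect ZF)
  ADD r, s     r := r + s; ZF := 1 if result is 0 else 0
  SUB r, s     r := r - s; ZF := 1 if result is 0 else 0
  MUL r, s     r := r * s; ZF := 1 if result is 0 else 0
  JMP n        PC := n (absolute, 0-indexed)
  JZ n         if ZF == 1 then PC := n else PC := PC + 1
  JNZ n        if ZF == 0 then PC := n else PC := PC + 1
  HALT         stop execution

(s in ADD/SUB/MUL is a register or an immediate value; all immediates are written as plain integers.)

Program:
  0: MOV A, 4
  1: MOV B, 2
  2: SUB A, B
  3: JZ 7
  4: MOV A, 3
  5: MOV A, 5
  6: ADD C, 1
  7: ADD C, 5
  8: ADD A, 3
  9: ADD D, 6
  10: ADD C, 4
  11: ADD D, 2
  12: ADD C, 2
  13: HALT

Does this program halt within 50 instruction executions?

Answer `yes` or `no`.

Answer: yes

Derivation:
Step 1: PC=0 exec 'MOV A, 4'. After: A=4 B=0 C=0 D=0 ZF=0 PC=1
Step 2: PC=1 exec 'MOV B, 2'. After: A=4 B=2 C=0 D=0 ZF=0 PC=2
Step 3: PC=2 exec 'SUB A, B'. After: A=2 B=2 C=0 D=0 ZF=0 PC=3
Step 4: PC=3 exec 'JZ 7'. After: A=2 B=2 C=0 D=0 ZF=0 PC=4
Step 5: PC=4 exec 'MOV A, 3'. After: A=3 B=2 C=0 D=0 ZF=0 PC=5
Step 6: PC=5 exec 'MOV A, 5'. After: A=5 B=2 C=0 D=0 ZF=0 PC=6
Step 7: PC=6 exec 'ADD C, 1'. After: A=5 B=2 C=1 D=0 ZF=0 PC=7
Step 8: PC=7 exec 'ADD C, 5'. After: A=5 B=2 C=6 D=0 ZF=0 PC=8
Step 9: PC=8 exec 'ADD A, 3'. After: A=8 B=2 C=6 D=0 ZF=0 PC=9
Step 10: PC=9 exec 'ADD D, 6'. After: A=8 B=2 C=6 D=6 ZF=0 PC=10
Step 11: PC=10 exec 'ADD C, 4'. After: A=8 B=2 C=10 D=6 ZF=0 PC=11
Step 12: PC=11 exec 'ADD D, 2'. After: A=8 B=2 C=10 D=8 ZF=0 PC=12
Step 13: PC=12 exec 'ADD C, 2'. After: A=8 B=2 C=12 D=8 ZF=0 PC=13
Step 14: PC=13 exec 'HALT'. After: A=8 B=2 C=12 D=8 ZF=0 PC=13 HALTED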